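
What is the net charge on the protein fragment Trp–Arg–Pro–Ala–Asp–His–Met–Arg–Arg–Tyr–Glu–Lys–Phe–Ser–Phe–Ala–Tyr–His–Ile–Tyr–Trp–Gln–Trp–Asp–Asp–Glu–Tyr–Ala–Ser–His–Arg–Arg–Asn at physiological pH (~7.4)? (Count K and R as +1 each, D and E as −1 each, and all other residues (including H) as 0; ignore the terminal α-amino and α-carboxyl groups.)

+1

Positive (K, R): Arg2, Arg8, Arg9, Lys12, Arg31, Arg32 → +6.
Negative (D, E): Asp5, Glu11, Asp24, Asp25, Glu26 → −5.
Net charge = (+6) + (−5) = +1.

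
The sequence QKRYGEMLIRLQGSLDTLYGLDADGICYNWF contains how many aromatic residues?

F, W, and Y each carry an aromatic ring on the side chain.
Matching residues: Y4, Y19, Y28, W30, F31.

5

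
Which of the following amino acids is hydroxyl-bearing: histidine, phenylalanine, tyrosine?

S, T, and Y are the three residues with a side-chain hydroxyl.
Of the listed options, only tyrosine belongs to this group.

tyrosine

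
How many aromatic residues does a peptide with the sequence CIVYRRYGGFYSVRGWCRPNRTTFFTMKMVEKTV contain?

7

The aromatic amino acids are Phe (F, benzyl), Trp (W, indole), and Tyr (Y, phenol).
Matching residues: Y4, Y7, F10, Y11, W16, F24, F25.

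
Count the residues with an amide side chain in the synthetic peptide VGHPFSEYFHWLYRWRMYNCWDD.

1

Asparagine (N) and glutamine (Q) have uncharged amide side chains.
Matching residues: N19.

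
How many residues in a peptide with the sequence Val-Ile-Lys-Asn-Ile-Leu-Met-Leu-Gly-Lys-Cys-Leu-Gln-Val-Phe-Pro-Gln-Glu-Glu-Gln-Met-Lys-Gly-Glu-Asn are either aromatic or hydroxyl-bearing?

1

Aromatic: F, W, Y. Hydroxyl-bearing: S, T, Y.
Aromatic residues here: Phe15 (1).
Hydroxyl-bearing residues here: none (0).
(Y belongs to both groups, but none appear in this sequence.) Total = 1 + 0 = 1.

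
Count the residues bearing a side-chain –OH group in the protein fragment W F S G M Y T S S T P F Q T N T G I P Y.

The –OH-bearing residues are Ser, Thr (aliphatic alcohols), and Tyr (phenol).
Matching residues: S3, Y6, T7, S8, S9, T10, T14, T16, Y20.

9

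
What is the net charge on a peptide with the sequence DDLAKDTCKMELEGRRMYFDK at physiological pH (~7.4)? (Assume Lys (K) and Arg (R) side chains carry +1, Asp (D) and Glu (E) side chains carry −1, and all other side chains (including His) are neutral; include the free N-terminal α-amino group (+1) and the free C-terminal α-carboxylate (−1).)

-1

Positive (K, R): K5, K9, R15, R16, K21 → +5.
Negative (D, E): D1, D2, D6, E11, E13, D20 → −6.
The N-terminus (+1) and C-terminus (−1) cancel.
Net charge = (+5) + (−6) = −1.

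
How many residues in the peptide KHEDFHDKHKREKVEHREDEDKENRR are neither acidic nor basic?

Acidic: D, E. Basic: K, R, H. All other residues are neither.
Matching residues: F5, V14, N24.

3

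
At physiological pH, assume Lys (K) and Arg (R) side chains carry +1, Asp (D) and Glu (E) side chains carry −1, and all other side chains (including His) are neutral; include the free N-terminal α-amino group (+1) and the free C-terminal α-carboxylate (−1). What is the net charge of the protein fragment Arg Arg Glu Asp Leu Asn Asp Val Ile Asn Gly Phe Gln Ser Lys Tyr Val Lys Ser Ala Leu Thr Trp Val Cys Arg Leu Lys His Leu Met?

Positive (K, R): Arg1, Arg2, Lys15, Lys18, Arg26, Lys28 → +6.
Negative (D, E): Glu3, Asp4, Asp7 → −3.
The N-terminus (+1) and C-terminus (−1) cancel.
Net charge = (+6) + (−3) = +3.

+3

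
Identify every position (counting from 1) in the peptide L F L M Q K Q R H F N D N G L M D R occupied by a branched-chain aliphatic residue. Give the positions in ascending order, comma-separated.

Valine (V), leucine (L), and isoleucine (I) are the branched-chain amino acids.
Matching residues: L1, L3, L15.

1, 3, 15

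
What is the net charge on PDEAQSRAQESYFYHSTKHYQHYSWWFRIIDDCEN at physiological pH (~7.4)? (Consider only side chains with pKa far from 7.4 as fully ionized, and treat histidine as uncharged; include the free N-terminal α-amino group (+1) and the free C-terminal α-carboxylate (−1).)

-3

At pH ~7.4 the Lys and Arg side chains are protonated (+1), the Asp and Glu side chains are deprotonated (−1), and with His taken as neutral all other side chains carry no charge.
Positive (K, R): R7, K18, R28 → +3.
Negative (D, E): D2, E3, E10, D31, D32, E34 → −6.
The N-terminus (+1) and C-terminus (−1) cancel.
Net charge = (+3) + (−6) = −3.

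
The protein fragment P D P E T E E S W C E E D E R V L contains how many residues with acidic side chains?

8

Aspartate (D) and glutamate (E) have carboxylic-acid side chains and are the acidic amino acids.
Matching residues: D2, E4, E6, E7, E11, E12, D13, E14.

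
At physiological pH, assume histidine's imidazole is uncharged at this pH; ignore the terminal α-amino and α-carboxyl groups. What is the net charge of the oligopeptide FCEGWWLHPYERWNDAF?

-2

Near pH 7.4, K and R contribute +1 each, D and E contribute −1 each, and every other side chain (His included, as stated) is uncharged.
Positive (K, R): R12 → +1.
Negative (D, E): E3, E11, D15 → −3.
Net charge = (+1) + (−3) = −2.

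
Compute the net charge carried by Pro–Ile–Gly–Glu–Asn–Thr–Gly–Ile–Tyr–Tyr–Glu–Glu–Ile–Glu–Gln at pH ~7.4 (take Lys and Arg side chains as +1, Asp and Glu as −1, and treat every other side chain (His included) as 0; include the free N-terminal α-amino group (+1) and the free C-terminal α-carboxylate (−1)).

Positive (K, R): none → +0.
Negative (D, E): Glu4, Glu11, Glu12, Glu14 → −4.
The N-terminus (+1) and C-terminus (−1) cancel.
Net charge = (+0) + (−4) = −4.

-4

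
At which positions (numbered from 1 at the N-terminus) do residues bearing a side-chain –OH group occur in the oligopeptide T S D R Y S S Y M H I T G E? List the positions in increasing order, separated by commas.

1, 2, 5, 6, 7, 8, 12

S, T, and Y are the three residues with a side-chain hydroxyl.
Matching residues: T1, S2, Y5, S6, S7, Y8, T12.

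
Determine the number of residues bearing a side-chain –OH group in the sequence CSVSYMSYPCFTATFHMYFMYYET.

Serine (S), threonine (T), and tyrosine (Y) each carry a hydroxyl group on the side chain.
Matching residues: S2, S4, Y5, S7, Y8, T12, T14, Y18, Y21, Y22, T24.

11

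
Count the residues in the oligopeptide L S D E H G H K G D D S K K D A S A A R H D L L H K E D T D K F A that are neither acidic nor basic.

Acidic: D, E. Basic: K, R, H. All other residues are neither.
Matching residues: L1, S2, G6, G9, S12, A16, S17, A18, A19, L23, L24, T29, F32, A33.

14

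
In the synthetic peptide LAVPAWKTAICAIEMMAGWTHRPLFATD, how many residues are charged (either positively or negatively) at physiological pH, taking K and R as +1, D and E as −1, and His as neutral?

4

Charged side chains at pH ~7.4: K, R (positive); D, E (negative).
Matching residues: K7, E14, R22, D28.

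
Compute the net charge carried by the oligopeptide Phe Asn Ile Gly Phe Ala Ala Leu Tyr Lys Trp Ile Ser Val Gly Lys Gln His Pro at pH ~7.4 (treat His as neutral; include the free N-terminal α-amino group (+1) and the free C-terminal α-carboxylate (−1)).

+2

At pH ~7.4 the Lys and Arg side chains are protonated (+1), the Asp and Glu side chains are deprotonated (−1), and with His taken as neutral all other side chains carry no charge.
Positive (K, R): Lys10, Lys16 → +2.
Negative (D, E): none → −0.
The N-terminus (+1) and C-terminus (−1) cancel.
Net charge = (+2) + (−0) = +2.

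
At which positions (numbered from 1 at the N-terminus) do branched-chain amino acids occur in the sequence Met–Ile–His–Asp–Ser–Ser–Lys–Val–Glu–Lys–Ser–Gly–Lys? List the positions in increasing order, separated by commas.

2, 8

The BCAAs are Val, Leu, and Ile — aliphatic side chains with a branch point.
Matching residues: Ile2, Val8.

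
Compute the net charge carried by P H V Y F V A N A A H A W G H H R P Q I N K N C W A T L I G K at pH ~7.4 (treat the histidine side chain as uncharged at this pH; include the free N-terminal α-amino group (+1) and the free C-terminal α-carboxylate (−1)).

+3

The side chains ionized at physiological pH are Lys/Arg (+1) and Asp/Glu (−1); with His treated as neutral, nothing else contributes.
Positive (K, R): R17, K22, K31 → +3.
Negative (D, E): none → −0.
The N-terminus (+1) and C-terminus (−1) cancel.
Net charge = (+3) + (−0) = +3.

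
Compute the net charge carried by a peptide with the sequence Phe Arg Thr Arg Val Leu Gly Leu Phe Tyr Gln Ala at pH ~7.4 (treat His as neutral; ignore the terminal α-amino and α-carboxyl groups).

At pH ~7.4 the Lys and Arg side chains are protonated (+1), the Asp and Glu side chains are deprotonated (−1), and with His taken as neutral all other side chains carry no charge.
Positive (K, R): Arg2, Arg4 → +2.
Negative (D, E): none → −0.
Net charge = (+2) + (−0) = +2.

+2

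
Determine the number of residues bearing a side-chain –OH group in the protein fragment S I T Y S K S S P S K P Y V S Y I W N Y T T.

S, T, and Y are the three residues with a side-chain hydroxyl.
Matching residues: S1, T3, Y4, S5, S7, S8, S10, Y13, S15, Y16, Y20, T21, T22.

13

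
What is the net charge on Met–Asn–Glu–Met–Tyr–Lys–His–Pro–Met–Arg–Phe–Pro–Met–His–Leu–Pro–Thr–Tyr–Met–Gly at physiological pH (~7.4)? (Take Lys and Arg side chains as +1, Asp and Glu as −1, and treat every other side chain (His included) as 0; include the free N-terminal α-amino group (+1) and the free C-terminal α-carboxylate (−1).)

Positive (K, R): Lys6, Arg10 → +2.
Negative (D, E): Glu3 → −1.
The N-terminus (+1) and C-terminus (−1) cancel.
Net charge = (+2) + (−1) = +1.

+1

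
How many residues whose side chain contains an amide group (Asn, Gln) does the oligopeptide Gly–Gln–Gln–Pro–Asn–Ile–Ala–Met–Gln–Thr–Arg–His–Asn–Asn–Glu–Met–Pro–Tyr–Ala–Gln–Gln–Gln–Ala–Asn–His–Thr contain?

10

Matching residues: Gln2, Gln3, Asn5, Gln9, Asn13, Asn14, Gln20, Gln21, Gln22, Asn24.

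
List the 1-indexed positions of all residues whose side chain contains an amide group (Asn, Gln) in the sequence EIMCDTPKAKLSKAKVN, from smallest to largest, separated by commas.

17

Matching residues: N17.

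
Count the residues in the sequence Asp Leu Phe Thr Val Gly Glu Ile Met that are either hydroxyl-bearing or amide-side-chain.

Hydroxyl-bearing: S, T, Y. Amide-side-chain: N, Q.
Hydroxyl-bearing residues here: Thr4 (1).
Amide-side-chain residues here: none (0).
The two groups share no amino acid, so total = 1 + 0 = 1.

1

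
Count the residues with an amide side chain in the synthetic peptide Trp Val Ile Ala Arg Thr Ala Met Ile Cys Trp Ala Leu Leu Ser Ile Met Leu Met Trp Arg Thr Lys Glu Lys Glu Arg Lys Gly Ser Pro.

0

Only N (asparagine) and Q (glutamine) carry a side-chain carboxamide.
None of the 31 residues belong to this group.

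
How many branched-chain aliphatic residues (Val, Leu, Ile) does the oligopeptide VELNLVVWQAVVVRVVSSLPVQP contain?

12

Matching residues: V1, L3, L5, V6, V7, V11, V12, V13, V15, V16, L19, V21.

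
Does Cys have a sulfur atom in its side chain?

The sulfur-bearing residues are cysteine (–SH) and methionine (–S–CH₃).
Cysteine is in this group.

Yes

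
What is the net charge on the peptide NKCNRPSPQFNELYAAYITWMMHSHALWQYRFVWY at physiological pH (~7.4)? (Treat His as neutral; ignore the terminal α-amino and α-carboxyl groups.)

+2

Near pH 7.4, K and R contribute +1 each, D and E contribute −1 each, and every other side chain (His included, as stated) is uncharged.
Positive (K, R): K2, R5, R31 → +3.
Negative (D, E): E12 → −1.
Net charge = (+3) + (−1) = +2.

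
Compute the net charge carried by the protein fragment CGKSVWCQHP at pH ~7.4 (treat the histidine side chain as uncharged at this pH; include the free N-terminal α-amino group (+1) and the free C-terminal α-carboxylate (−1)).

Near pH 7.4, K and R contribute +1 each, D and E contribute −1 each, and every other side chain (His included, as stated) is uncharged.
Positive (K, R): K3 → +1.
Negative (D, E): none → −0.
The N-terminus (+1) and C-terminus (−1) cancel.
Net charge = (+1) + (−0) = +1.

+1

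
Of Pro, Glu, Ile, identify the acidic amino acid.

Glu

Aspartate (D) and glutamate (E) have carboxylic-acid side chains and are the acidic amino acids.
Of the listed options, only Glu belongs to this group.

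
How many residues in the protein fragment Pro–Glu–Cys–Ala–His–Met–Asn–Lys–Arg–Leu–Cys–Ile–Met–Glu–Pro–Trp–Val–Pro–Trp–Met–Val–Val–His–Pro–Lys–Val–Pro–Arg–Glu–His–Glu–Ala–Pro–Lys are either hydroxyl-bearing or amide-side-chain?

1

Hydroxyl-bearing: S, T, Y. Amide-side-chain: N, Q.
Hydroxyl-bearing residues here: none (0).
Amide-side-chain residues here: Asn7 (1).
The two groups share no amino acid, so total = 0 + 1 = 1.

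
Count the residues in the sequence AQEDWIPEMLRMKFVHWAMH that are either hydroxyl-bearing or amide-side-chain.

1

Hydroxyl-bearing: S, T, Y. Amide-side-chain: N, Q.
Hydroxyl-bearing residues here: none (0).
Amide-side-chain residues here: Q2 (1).
The two groups share no amino acid, so total = 0 + 1 = 1.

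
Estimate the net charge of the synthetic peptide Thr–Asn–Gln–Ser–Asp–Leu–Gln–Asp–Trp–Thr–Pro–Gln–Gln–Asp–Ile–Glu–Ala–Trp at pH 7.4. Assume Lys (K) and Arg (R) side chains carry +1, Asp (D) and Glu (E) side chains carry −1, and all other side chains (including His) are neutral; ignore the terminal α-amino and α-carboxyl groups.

Positive (K, R): none → +0.
Negative (D, E): Asp5, Asp8, Asp14, Glu16 → −4.
Net charge = (+0) + (−4) = −4.

-4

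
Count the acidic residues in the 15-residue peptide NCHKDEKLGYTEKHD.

4

Aspartate (D) and glutamate (E) have carboxylic-acid side chains and are the acidic amino acids.
Matching residues: D5, E6, E12, D15.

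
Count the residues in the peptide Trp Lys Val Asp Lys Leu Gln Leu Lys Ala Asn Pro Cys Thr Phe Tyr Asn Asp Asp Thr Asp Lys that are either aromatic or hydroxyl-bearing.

Aromatic: F, W, Y. Hydroxyl-bearing: S, T, Y.
Aromatic residues here: Trp1, Phe15, Tyr16 (3).
Hydroxyl-bearing residues here: Thr14, Tyr16, Thr20 (3).
Y is in both groups, so the 1 Y residue must not be double-counted.
Total = 3 + 3 − 1 = 5.

5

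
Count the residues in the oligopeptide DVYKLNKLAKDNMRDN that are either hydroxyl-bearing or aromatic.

Hydroxyl-bearing: S, T, Y. Aromatic: F, W, Y.
Hydroxyl-bearing residues here: Y3 (1).
Aromatic residues here: Y3 (1).
Y is in both groups, so the 1 Y residue must not be double-counted.
Total = 1 + 1 − 1 = 1.

1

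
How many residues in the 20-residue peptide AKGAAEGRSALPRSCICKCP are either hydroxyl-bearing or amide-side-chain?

2

Hydroxyl-bearing: S, T, Y. Amide-side-chain: N, Q.
Hydroxyl-bearing residues here: S9, S14 (2).
Amide-side-chain residues here: none (0).
The two groups share no amino acid, so total = 2 + 0 = 2.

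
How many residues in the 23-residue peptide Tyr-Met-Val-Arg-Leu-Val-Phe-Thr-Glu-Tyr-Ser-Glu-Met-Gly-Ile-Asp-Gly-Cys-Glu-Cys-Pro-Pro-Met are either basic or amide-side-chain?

Basic: H, K, R. Amide-side-chain: N, Q.
Basic residues here: Arg4 (1).
Amide-side-chain residues here: none (0).
The two groups share no amino acid, so total = 1 + 0 = 1.

1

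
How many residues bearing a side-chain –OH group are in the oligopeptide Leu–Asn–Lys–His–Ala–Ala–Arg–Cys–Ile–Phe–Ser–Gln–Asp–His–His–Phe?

1

Serine (S), threonine (T), and tyrosine (Y) each carry a hydroxyl group on the side chain.
Matching residues: Ser11.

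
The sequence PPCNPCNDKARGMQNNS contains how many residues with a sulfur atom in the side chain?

3

Cysteine (C, thiol) and methionine (M, thioether) are the two sulfur-containing amino acids.
Matching residues: C3, C6, M13.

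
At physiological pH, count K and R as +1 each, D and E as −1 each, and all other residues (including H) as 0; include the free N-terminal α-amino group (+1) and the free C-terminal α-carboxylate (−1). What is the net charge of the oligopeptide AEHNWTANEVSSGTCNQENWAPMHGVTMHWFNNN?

-3

Positive (K, R): none → +0.
Negative (D, E): E2, E9, E18 → −3.
The N-terminus (+1) and C-terminus (−1) cancel.
Net charge = (+0) + (−3) = −3.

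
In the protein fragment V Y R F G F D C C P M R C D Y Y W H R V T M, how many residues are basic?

4

Lysine (K), arginine (R), and histidine (H) have basic, nitrogen-containing side chains.
Matching residues: R3, R12, H18, R19.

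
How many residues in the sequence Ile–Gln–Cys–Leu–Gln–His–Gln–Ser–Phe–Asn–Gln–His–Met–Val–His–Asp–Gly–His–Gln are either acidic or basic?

5

Acidic: D, E. Basic: H, K, R.
Acidic residues here: Asp16 (1).
Basic residues here: His6, His12, His15, His18 (4).
The two groups share no amino acid, so total = 1 + 4 = 5.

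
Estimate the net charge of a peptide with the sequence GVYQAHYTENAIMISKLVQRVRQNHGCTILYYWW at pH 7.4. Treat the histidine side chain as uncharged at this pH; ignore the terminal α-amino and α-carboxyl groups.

+2

The side chains ionized at physiological pH are Lys/Arg (+1) and Asp/Glu (−1); with His treated as neutral, nothing else contributes.
Positive (K, R): K16, R20, R22 → +3.
Negative (D, E): E9 → −1.
Net charge = (+3) + (−1) = +2.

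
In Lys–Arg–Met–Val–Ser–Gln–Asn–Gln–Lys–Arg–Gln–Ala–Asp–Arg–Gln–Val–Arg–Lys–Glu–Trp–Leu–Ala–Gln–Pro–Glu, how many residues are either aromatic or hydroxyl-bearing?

Aromatic: F, W, Y. Hydroxyl-bearing: S, T, Y.
Aromatic residues here: Trp20 (1).
Hydroxyl-bearing residues here: Ser5 (1).
(Y belongs to both groups, but none appear in this sequence.) Total = 1 + 1 = 2.

2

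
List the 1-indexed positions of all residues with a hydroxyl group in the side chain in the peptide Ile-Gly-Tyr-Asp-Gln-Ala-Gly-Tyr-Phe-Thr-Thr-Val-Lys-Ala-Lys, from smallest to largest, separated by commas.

S, T, and Y are the three residues with a side-chain hydroxyl.
Matching residues: Tyr3, Tyr8, Thr10, Thr11.

3, 8, 10, 11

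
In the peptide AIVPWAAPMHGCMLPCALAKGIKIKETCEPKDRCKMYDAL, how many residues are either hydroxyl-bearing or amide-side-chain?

Hydroxyl-bearing: S, T, Y. Amide-side-chain: N, Q.
Hydroxyl-bearing residues here: T27, Y37 (2).
Amide-side-chain residues here: none (0).
The two groups share no amino acid, so total = 2 + 0 = 2.

2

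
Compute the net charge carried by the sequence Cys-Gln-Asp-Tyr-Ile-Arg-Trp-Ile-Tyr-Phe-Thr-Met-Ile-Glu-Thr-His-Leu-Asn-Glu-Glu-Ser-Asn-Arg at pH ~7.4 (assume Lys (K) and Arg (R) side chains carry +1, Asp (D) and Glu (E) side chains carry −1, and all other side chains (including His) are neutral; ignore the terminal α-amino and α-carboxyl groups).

Positive (K, R): Arg6, Arg23 → +2.
Negative (D, E): Asp3, Glu14, Glu19, Glu20 → −4.
Net charge = (+2) + (−4) = −2.

-2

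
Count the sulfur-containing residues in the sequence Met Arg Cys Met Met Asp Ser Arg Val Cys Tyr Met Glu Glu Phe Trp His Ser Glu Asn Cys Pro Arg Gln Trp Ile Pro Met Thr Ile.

8

Cysteine (C, thiol) and methionine (M, thioether) are the two sulfur-containing amino acids.
Matching residues: Met1, Cys3, Met4, Met5, Cys10, Met12, Cys21, Met28.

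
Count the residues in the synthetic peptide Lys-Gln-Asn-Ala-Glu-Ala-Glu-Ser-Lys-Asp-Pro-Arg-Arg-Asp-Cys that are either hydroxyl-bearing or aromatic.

Hydroxyl-bearing: S, T, Y. Aromatic: F, W, Y.
Hydroxyl-bearing residues here: Ser8 (1).
Aromatic residues here: none (0).
(Y belongs to both groups, but none appear in this sequence.) Total = 1 + 0 = 1.

1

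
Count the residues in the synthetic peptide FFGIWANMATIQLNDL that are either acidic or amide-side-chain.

4

Acidic: D, E. Amide-side-chain: N, Q.
Acidic residues here: D15 (1).
Amide-side-chain residues here: N7, Q12, N14 (3).
The two groups share no amino acid, so total = 1 + 3 = 4.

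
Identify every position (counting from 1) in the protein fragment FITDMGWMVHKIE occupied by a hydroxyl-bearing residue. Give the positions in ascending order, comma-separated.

3

Matching residues: T3.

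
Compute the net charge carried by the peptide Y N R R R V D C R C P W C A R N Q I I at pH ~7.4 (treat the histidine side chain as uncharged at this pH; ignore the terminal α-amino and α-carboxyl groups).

+4

Near pH 7.4, K and R contribute +1 each, D and E contribute −1 each, and every other side chain (His included, as stated) is uncharged.
Positive (K, R): R3, R4, R5, R9, R15 → +5.
Negative (D, E): D7 → −1.
Net charge = (+5) + (−1) = +4.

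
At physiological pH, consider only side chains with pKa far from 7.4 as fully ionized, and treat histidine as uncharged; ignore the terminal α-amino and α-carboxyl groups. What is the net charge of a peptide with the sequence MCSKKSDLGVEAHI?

The side chains ionized at physiological pH are Lys/Arg (+1) and Asp/Glu (−1); with His treated as neutral, nothing else contributes.
Positive (K, R): K4, K5 → +2.
Negative (D, E): D7, E11 → −2.
Net charge = (+2) + (−2) = 0.

0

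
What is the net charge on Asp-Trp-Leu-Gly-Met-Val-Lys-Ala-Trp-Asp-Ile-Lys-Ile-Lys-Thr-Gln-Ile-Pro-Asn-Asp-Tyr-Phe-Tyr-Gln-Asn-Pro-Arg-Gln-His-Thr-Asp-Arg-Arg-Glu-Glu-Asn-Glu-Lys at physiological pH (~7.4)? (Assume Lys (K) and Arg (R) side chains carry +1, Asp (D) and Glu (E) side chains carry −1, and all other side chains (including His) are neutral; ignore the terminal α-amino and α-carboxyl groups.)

0

Positive (K, R): Lys7, Lys12, Lys14, Arg27, Arg32, Arg33, Lys38 → +7.
Negative (D, E): Asp1, Asp10, Asp20, Asp31, Glu34, Glu35, Glu37 → −7.
Net charge = (+7) + (−7) = 0.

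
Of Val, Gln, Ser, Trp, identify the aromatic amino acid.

Trp

The aromatic amino acids are Phe (F, benzyl), Trp (W, indole), and Tyr (Y, phenol).
Of the listed options, only Trp belongs to this group.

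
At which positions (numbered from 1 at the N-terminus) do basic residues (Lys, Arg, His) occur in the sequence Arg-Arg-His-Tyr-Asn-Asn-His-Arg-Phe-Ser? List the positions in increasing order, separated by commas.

Matching residues: Arg1, Arg2, His3, His7, Arg8.

1, 2, 3, 7, 8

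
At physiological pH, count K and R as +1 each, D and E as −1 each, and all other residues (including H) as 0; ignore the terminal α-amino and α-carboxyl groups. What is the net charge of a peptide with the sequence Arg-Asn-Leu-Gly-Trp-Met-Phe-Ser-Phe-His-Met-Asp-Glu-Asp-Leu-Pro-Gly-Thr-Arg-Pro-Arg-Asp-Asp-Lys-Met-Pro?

-1

Positive (K, R): Arg1, Arg19, Arg21, Lys24 → +4.
Negative (D, E): Asp12, Glu13, Asp14, Asp22, Asp23 → −5.
Net charge = (+4) + (−5) = −1.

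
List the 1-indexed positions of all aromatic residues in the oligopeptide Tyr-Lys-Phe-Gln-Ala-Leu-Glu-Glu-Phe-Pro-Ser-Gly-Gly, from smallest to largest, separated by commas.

Phenylalanine (F), tryptophan (W), and tyrosine (Y) have aromatic ring side chains.
Matching residues: Tyr1, Phe3, Phe9.

1, 3, 9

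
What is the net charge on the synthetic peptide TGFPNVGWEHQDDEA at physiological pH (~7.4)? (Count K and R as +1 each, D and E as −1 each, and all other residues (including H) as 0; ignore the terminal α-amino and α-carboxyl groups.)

Positive (K, R): none → +0.
Negative (D, E): E9, D12, D13, E14 → −4.
Net charge = (+0) + (−4) = −4.

-4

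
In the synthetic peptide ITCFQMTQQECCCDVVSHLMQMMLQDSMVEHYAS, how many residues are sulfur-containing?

9

Only Cys (C) and Met (M) have a sulfur atom in the side chain.
Matching residues: C3, M6, C11, C12, C13, M20, M22, M23, M28.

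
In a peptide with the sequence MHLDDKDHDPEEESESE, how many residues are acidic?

9

The acidic residues are Asp (D) and Glu (E), whose side chains end in a carboxylate group.
Matching residues: D4, D5, D7, D9, E11, E12, E13, E15, E17.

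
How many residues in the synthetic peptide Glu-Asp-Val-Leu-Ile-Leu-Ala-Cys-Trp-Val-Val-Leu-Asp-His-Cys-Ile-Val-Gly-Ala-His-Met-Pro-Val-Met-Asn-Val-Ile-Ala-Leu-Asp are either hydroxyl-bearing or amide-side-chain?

1

Hydroxyl-bearing: S, T, Y. Amide-side-chain: N, Q.
Hydroxyl-bearing residues here: none (0).
Amide-side-chain residues here: Asn25 (1).
The two groups share no amino acid, so total = 0 + 1 = 1.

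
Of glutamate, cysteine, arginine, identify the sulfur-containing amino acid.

cysteine

Only Cys (C) and Met (M) have a sulfur atom in the side chain.
Of the listed options, only cysteine belongs to this group.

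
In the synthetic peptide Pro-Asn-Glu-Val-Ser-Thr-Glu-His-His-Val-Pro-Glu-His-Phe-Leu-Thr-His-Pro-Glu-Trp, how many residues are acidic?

Aspartate (D) and glutamate (E) have carboxylic-acid side chains and are the acidic amino acids.
Matching residues: Glu3, Glu7, Glu12, Glu19.

4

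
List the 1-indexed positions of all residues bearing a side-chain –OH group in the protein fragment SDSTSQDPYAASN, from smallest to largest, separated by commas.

1, 3, 4, 5, 9, 12

The –OH-bearing residues are Ser, Thr (aliphatic alcohols), and Tyr (phenol).
Matching residues: S1, S3, T4, S5, Y9, S12.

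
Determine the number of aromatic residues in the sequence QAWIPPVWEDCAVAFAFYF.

6

Phenylalanine (F), tryptophan (W), and tyrosine (Y) have aromatic ring side chains.
Matching residues: W3, W8, F15, F17, Y18, F19.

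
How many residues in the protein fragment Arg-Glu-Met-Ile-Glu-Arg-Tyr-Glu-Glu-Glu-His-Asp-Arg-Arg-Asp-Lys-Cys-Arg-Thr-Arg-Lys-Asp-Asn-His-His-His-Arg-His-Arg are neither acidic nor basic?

Acidic: D, E. Basic: K, R, H. All other residues are neither.
Matching residues: Met3, Ile4, Tyr7, Cys17, Thr19, Asn23.

6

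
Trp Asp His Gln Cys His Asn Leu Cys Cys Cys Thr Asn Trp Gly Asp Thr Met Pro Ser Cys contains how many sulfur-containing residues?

6

Cysteine (C, thiol) and methionine (M, thioether) are the two sulfur-containing amino acids.
Matching residues: Cys5, Cys9, Cys10, Cys11, Met18, Cys21.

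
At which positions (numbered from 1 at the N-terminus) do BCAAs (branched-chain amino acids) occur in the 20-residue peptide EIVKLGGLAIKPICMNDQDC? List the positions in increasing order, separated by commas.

The BCAAs are Val, Leu, and Ile — aliphatic side chains with a branch point.
Matching residues: I2, V3, L5, L8, I10, I13.

2, 3, 5, 8, 10, 13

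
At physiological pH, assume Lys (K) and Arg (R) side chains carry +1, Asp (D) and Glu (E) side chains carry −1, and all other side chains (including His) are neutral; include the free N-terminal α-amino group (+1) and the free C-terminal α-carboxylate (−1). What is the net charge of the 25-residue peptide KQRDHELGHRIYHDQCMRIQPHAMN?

Positive (K, R): K1, R3, R10, R18 → +4.
Negative (D, E): D4, E6, D14 → −3.
The N-terminus (+1) and C-terminus (−1) cancel.
Net charge = (+4) + (−3) = +1.

+1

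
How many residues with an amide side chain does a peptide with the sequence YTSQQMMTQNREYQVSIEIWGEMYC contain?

5

Only N (asparagine) and Q (glutamine) carry a side-chain carboxamide.
Matching residues: Q4, Q5, Q9, N10, Q14.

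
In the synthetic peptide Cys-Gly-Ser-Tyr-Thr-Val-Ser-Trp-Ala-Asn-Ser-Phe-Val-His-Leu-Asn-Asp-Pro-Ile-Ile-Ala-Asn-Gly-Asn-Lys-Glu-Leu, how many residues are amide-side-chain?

Asparagine (N) and glutamine (Q) have uncharged amide side chains.
Matching residues: Asn10, Asn16, Asn22, Asn24.

4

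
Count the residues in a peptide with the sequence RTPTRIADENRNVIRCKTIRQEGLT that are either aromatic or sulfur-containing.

1

Aromatic: F, W, Y. Sulfur-containing: C, M.
Aromatic residues here: none (0).
Sulfur-containing residues here: C16 (1).
The two groups share no amino acid, so total = 0 + 1 = 1.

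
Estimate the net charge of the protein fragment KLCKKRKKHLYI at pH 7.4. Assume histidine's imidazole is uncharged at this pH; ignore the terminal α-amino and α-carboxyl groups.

+6

The side chains ionized at physiological pH are Lys/Arg (+1) and Asp/Glu (−1); with His treated as neutral, nothing else contributes.
Positive (K, R): K1, K4, K5, R6, K7, K8 → +6.
Negative (D, E): none → −0.
Net charge = (+6) + (−0) = +6.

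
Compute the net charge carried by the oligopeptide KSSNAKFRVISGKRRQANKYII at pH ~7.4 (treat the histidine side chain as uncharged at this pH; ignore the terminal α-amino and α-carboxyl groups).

The side chains ionized at physiological pH are Lys/Arg (+1) and Asp/Glu (−1); with His treated as neutral, nothing else contributes.
Positive (K, R): K1, K6, R8, K13, R14, R15, K19 → +7.
Negative (D, E): none → −0.
Net charge = (+7) + (−0) = +7.

+7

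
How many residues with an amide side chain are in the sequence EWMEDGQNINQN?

Only N (asparagine) and Q (glutamine) carry a side-chain carboxamide.
Matching residues: Q7, N8, N10, Q11, N12.

5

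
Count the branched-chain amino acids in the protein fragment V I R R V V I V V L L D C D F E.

9

Valine (V), leucine (L), and isoleucine (I) are the branched-chain amino acids.
Matching residues: V1, I2, V5, V6, I7, V8, V9, L10, L11.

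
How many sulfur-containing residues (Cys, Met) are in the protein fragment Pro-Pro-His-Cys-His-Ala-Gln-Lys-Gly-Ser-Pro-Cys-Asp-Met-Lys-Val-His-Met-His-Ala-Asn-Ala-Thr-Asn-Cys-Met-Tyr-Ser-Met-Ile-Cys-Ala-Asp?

8

Matching residues: Cys4, Cys12, Met14, Met18, Cys25, Met26, Met29, Cys31.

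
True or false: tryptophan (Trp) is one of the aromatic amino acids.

True

Phenylalanine (F), tryptophan (W), and tyrosine (Y) have aromatic ring side chains.
Tryptophan is in this group.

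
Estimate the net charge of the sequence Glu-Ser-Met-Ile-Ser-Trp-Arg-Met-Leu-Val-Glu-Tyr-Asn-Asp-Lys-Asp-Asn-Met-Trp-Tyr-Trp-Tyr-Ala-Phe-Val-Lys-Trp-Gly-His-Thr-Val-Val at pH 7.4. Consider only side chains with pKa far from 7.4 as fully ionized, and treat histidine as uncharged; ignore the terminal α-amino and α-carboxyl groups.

The side chains ionized at physiological pH are Lys/Arg (+1) and Asp/Glu (−1); with His treated as neutral, nothing else contributes.
Positive (K, R): Arg7, Lys15, Lys26 → +3.
Negative (D, E): Glu1, Glu11, Asp14, Asp16 → −4.
Net charge = (+3) + (−4) = −1.

-1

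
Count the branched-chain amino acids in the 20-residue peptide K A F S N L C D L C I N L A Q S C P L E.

The BCAAs are Val, Leu, and Ile — aliphatic side chains with a branch point.
Matching residues: L6, L9, I11, L13, L19.

5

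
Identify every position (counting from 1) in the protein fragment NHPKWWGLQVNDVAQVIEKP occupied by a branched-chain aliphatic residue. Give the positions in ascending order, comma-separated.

Valine (V), leucine (L), and isoleucine (I) are the branched-chain amino acids.
Matching residues: L8, V10, V13, V16, I17.

8, 10, 13, 16, 17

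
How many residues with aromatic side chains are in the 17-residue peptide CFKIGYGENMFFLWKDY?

Phenylalanine (F), tryptophan (W), and tyrosine (Y) have aromatic ring side chains.
Matching residues: F2, Y6, F11, F12, W14, Y17.

6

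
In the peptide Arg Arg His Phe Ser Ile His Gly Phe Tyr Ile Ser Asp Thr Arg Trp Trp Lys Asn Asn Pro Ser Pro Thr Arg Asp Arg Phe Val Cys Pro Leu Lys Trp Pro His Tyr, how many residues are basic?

10

The basic amino acids are Lys (K), Arg (R), and His (H).
Matching residues: Arg1, Arg2, His3, His7, Arg15, Lys18, Arg25, Arg27, Lys33, His36.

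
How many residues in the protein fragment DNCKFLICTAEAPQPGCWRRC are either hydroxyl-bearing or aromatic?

3

Hydroxyl-bearing: S, T, Y. Aromatic: F, W, Y.
Hydroxyl-bearing residues here: T9 (1).
Aromatic residues here: F5, W18 (2).
(Y belongs to both groups, but none appear in this sequence.) Total = 1 + 2 = 3.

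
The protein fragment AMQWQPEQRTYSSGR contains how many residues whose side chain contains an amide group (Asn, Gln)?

3

Matching residues: Q3, Q5, Q8.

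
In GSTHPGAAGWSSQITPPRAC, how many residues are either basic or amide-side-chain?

Basic: H, K, R. Amide-side-chain: N, Q.
Basic residues here: H4, R18 (2).
Amide-side-chain residues here: Q13 (1).
The two groups share no amino acid, so total = 2 + 1 = 3.

3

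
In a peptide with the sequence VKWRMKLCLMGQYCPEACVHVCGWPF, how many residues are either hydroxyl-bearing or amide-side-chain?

Hydroxyl-bearing: S, T, Y. Amide-side-chain: N, Q.
Hydroxyl-bearing residues here: Y13 (1).
Amide-side-chain residues here: Q12 (1).
The two groups share no amino acid, so total = 1 + 1 = 2.

2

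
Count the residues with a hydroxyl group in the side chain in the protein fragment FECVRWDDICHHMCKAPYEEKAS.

2

Serine (S), threonine (T), and tyrosine (Y) each carry a hydroxyl group on the side chain.
Matching residues: Y18, S23.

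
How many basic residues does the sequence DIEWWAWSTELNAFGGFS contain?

0

Lysine (K), arginine (R), and histidine (H) have basic, nitrogen-containing side chains.
None of the 18 residues belong to this group.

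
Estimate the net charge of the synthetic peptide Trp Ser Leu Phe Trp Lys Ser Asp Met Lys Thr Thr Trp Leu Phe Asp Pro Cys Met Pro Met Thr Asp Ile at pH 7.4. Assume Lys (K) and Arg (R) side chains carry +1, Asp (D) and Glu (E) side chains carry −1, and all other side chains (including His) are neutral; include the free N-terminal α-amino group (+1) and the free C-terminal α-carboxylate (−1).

Positive (K, R): Lys6, Lys10 → +2.
Negative (D, E): Asp8, Asp16, Asp23 → −3.
The N-terminus (+1) and C-terminus (−1) cancel.
Net charge = (+2) + (−3) = −1.

-1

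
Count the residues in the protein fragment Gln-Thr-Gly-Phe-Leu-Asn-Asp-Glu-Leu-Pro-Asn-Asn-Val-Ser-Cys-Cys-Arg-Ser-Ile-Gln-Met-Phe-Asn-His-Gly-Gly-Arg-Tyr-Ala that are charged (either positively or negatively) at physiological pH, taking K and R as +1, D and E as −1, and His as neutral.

Charged side chains at pH ~7.4: K, R (positive); D, E (negative).
Matching residues: Asp7, Glu8, Arg17, Arg27.

4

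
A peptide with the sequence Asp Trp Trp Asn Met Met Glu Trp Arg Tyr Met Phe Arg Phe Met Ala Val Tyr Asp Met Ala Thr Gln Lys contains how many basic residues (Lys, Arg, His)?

3

Matching residues: Arg9, Arg13, Lys24.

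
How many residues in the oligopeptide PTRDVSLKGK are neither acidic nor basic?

6

Acidic: D, E. Basic: K, R, H. All other residues are neither.
Matching residues: P1, T2, V5, S6, L7, G9.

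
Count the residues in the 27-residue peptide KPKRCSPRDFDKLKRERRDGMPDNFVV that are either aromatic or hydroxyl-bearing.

Aromatic: F, W, Y. Hydroxyl-bearing: S, T, Y.
Aromatic residues here: F10, F25 (2).
Hydroxyl-bearing residues here: S6 (1).
(Y belongs to both groups, but none appear in this sequence.) Total = 2 + 1 = 3.

3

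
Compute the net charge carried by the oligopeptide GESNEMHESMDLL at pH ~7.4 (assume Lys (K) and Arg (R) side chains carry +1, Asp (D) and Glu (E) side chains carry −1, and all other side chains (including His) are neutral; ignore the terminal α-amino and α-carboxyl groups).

-4

Positive (K, R): none → +0.
Negative (D, E): E2, E5, E8, D11 → −4.
Net charge = (+0) + (−4) = −4.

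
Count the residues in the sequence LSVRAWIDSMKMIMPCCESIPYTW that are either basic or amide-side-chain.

2

Basic: H, K, R. Amide-side-chain: N, Q.
Basic residues here: R4, K11 (2).
Amide-side-chain residues here: none (0).
The two groups share no amino acid, so total = 2 + 0 = 2.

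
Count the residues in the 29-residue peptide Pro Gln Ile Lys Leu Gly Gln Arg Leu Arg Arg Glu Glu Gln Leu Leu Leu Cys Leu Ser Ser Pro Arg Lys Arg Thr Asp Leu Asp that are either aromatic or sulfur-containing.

1

Aromatic: F, W, Y. Sulfur-containing: C, M.
Aromatic residues here: none (0).
Sulfur-containing residues here: Cys18 (1).
The two groups share no amino acid, so total = 0 + 1 = 1.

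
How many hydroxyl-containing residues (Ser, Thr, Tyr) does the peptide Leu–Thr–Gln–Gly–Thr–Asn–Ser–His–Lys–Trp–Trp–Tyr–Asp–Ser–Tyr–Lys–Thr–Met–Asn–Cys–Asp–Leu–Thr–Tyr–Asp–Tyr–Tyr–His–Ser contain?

12

Matching residues: Thr2, Thr5, Ser7, Tyr12, Ser14, Tyr15, Thr17, Thr23, Tyr24, Tyr26, Tyr27, Ser29.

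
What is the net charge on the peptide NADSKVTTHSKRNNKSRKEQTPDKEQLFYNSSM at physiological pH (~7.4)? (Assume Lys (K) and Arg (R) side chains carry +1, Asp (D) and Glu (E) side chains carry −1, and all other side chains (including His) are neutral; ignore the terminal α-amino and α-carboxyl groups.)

+3

Positive (K, R): K5, K11, R12, K15, R17, K18, K24 → +7.
Negative (D, E): D3, E19, D23, E25 → −4.
Net charge = (+7) + (−4) = +3.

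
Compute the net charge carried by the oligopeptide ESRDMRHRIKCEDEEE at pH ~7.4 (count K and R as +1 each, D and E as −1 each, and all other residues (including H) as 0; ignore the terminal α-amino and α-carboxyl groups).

Positive (K, R): R3, R6, R8, K10 → +4.
Negative (D, E): E1, D4, E12, D13, E14, E15, E16 → −7.
Net charge = (+4) + (−7) = −3.

-3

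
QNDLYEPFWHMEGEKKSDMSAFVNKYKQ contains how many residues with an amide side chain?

Asparagine (N) and glutamine (Q) have uncharged amide side chains.
Matching residues: Q1, N2, N24, Q28.

4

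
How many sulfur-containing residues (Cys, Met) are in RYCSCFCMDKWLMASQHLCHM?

Matching residues: C3, C5, C7, M8, M13, C19, M21.

7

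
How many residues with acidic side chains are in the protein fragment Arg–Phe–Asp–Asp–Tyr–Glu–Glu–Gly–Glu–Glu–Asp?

7

Only D (aspartate) and E (glutamate) carry a side-chain carboxylic acid.
Matching residues: Asp3, Asp4, Glu6, Glu7, Glu9, Glu10, Asp11.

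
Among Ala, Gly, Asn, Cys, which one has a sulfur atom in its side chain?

Cys

Only Cys (C) and Met (M) have a sulfur atom in the side chain.
Of the listed options, only Cys belongs to this group.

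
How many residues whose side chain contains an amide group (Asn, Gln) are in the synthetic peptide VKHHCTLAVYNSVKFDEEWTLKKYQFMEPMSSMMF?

Matching residues: N11, Q25.

2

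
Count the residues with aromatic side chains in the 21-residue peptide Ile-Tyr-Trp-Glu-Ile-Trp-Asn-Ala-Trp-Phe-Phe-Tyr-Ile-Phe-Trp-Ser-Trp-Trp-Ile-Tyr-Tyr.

F, W, and Y each carry an aromatic ring on the side chain.
Matching residues: Tyr2, Trp3, Trp6, Trp9, Phe10, Phe11, Tyr12, Phe14, Trp15, Trp17, Trp18, Tyr20, Tyr21.

13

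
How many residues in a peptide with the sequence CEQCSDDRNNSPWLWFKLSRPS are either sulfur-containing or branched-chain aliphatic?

4

Sulfur-containing: C, M. Branched-chain aliphatic: I, L, V.
Sulfur-containing residues here: C1, C4 (2).
Branched-chain aliphatic residues here: L14, L18 (2).
The two groups share no amino acid, so total = 2 + 2 = 4.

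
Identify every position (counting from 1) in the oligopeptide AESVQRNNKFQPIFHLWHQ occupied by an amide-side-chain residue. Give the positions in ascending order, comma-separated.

5, 7, 8, 11, 19

Asparagine (N) and glutamine (Q) have uncharged amide side chains.
Matching residues: Q5, N7, N8, Q11, Q19.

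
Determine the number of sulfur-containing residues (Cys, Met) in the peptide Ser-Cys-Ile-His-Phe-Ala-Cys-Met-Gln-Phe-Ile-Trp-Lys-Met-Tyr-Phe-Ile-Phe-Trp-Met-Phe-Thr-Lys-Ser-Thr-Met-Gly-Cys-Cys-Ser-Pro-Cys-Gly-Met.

Matching residues: Cys2, Cys7, Met8, Met14, Met20, Met26, Cys28, Cys29, Cys32, Met34.

10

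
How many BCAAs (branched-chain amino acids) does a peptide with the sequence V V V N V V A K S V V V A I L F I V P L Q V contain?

14

The BCAAs are Val, Leu, and Ile — aliphatic side chains with a branch point.
Matching residues: V1, V2, V3, V5, V6, V10, V11, V12, I14, L15, I17, V18, L20, V22.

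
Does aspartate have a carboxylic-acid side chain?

Aspartate (D) and glutamate (E) have carboxylic-acid side chains and are the acidic amino acids.
Aspartate is in this group.

Yes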